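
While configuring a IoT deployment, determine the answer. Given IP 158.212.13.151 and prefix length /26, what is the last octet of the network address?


Given: IP = 158.212.13.151, prefix = /26
Subnet mask = 255.255.255.192
Last octet of IP: 151
Last octet of mask: 192
Network last octet = 151 AND 192 = 128

128


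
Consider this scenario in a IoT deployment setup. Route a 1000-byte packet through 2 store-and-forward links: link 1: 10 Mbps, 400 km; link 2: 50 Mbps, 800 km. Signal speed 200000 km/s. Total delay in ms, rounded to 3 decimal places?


Packet = 1000 bytes = 8000 bits. Store-and-forward: sum (t_trans + t_prop) per link.
Link 1: t_trans = 8000/(10*10^6) s = 0.8000 ms; t_prop = 400/200000 s = 2.0000 ms; subtotal = 2.8000 ms
Link 2: t_trans = 8000/(50*10^6) s = 0.1600 ms; t_prop = 800/200000 s = 4.0000 ms; subtotal = 4.1600 ms
End-to-end = 2.8000 + 4.1600 = 6.9600 ms -> 6.960 ms (3 dp)

6.960


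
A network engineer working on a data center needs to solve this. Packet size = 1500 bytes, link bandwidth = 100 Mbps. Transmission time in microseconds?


Given: packet = 1500 bytes, bandwidth = 100 Mbps
Packet in bits = 1500 * 8 = 12000 bits
Bandwidth = 100 * 10^6 = 100000000 bps
Time = 12000 / 100000000 seconds
Time in us = 12000 * 10^6 / 100000000 = 120

120


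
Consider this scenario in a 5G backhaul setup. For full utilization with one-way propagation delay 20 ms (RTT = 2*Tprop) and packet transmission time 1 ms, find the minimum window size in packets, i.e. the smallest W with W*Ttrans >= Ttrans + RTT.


Given: Ttrans = 1 ms, RTT = 40 ms (= 2 * Tprop, Tprop = 20 ms)
Time until first ACK returns = Ttrans + RTT = 1 + 40 = 41 ms
Need W * Ttrans >= Ttrans + RTT  ->  W >= (Ttrans + RTT) / Ttrans
(Ttrans + RTT) / Ttrans = 41 / 1 = 41
W_min = ceil(41) = 41

41


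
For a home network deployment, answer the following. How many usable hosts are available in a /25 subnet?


Given: subnet mask /25
Host bits = 32 - 25 = 7
Total addresses = 2^7 = 128
Usable hosts = 128 - 2 (network + broadcast) = 126

126


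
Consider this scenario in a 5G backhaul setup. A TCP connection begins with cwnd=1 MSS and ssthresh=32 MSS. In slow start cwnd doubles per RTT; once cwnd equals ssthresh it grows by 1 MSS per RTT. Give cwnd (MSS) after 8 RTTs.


RTT 0: cwnd = 1 MSS (initial)
RTT 1: cwnd = 2 MSS (slow start, doubled)
RTT 2: cwnd = 4 MSS (slow start, doubled)
RTT 3: cwnd = 8 MSS (slow start, doubled)
RTT 4: cwnd = 16 MSS (slow start, doubled)
RTT 5: cwnd = 32 MSS (slow start, doubled)
RTT 6: cwnd = 33 MSS (congestion avoidance, +1)
RTT 7: cwnd = 34 MSS (congestion avoidance, +1)
RTT 8: cwnd = 35 MSS (congestion avoidance, +1)

35


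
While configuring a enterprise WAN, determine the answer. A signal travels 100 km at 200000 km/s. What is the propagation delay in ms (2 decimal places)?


Given: distance = 100 km, speed = 200000 km/s
Delay = distance / speed = 100 / 200000 seconds
Delay in ms = 100 * 1000 / 200000
Delay = 0.5000 ms
Rounded to 2 dp = 0.50 ms

0.50


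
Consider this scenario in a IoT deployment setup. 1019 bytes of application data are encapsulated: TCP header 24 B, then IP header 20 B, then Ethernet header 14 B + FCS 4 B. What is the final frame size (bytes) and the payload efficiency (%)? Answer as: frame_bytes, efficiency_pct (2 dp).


TCP segment = 1019 + 24 = 1043 B
IP packet = 1043 + 20 = 1063 B
Ethernet frame = 1063 + 14 + 4 = 1081 B
Efficiency = app / frame = 1019 / 1081 = 0.942646 = 94.2646% -> 94.26% (2 dp)

1081, 94.26


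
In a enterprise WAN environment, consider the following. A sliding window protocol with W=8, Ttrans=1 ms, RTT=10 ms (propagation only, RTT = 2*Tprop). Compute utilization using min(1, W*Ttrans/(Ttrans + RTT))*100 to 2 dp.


Given: W = 8, Ttrans = 1 ms, RTT = 10 ms (= 2 * Tprop, Tprop = 5 ms)
Cycle time = Ttrans + RTT = 1 + 10 = 11 ms (first packet sent until its ACK returns)
W * Ttrans = 8 * 1 = 8 ms of sending per cycle
W * Ttrans / (Ttrans + RTT) = 8 / 11 = 0.727273
U = min(1, 0.727273) = 0.727273
U% = 72.73%

72.73


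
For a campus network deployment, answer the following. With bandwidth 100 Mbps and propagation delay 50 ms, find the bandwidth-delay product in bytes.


Given: bandwidth = 100 Mbps, delay = 50 ms
BDP in bits = 100 * 10^6 * 50 / 1000
BDP in bits = 5000000
BDP in bytes = 5000000 / 8 = 625000

625000


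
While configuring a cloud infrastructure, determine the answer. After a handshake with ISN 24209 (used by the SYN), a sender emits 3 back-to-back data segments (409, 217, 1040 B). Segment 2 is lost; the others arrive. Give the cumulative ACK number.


SYN uses sequence number 24209; first data byte = ISN + 1 = 24210.
Segment 1: SEQ = 24210, len = 409 B, covers [24210, 24618]
Segment 2: SEQ = 24619, len = 217 B, covers [24619, 24835] [LOST]
Segment 3: SEQ = 24836, len = 1040 B, covers [24836, 25875]
In-order data received: bytes [24210, 24618] (segments 1..1).
Segment 2 missing -> gap begins at byte 24619; later segments buffered out of order.
Cumulative ACK = next expected in-order byte = 24210 + 409 = 24619

24619


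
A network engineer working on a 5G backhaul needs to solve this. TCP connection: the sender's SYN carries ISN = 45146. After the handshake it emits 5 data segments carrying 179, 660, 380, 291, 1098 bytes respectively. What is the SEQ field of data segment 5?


The SYN occupies sequence number ISN = 45146, so the first data byte is ISN + 1 = 45147.
SEQ of data segment i = (ISN + 1) + sum of payload sizes of segments 1..i-1.
Segment 1: SEQ = 45147, payload = 179 bytes
Segment 2: SEQ = 45326, payload = 660 bytes
Segment 3: SEQ = 45986, payload = 380 bytes
Segment 4: SEQ = 46366, payload = 291 bytes
Segment 5: SEQ = 46657, payload = 1098 bytes
SEQ of segment 5 = 45147 + 179 + 660 + 380 + 291 = 46657

46657


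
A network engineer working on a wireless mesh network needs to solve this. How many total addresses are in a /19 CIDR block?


Given: CIDR prefix /19
Host bits = 32 - 19 = 13
Total addresses = 2^13 = 8192

8192


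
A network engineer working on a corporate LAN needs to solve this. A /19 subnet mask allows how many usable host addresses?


Given: subnet mask /19
Host bits = 32 - 19 = 13
Total addresses = 2^13 = 8192
Usable hosts = 8192 - 2 (network + broadcast) = 8190

8190


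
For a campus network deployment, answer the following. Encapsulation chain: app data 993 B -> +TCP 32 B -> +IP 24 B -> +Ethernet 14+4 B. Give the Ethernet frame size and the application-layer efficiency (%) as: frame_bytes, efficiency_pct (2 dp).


TCP segment = 993 + 32 = 1025 B
IP packet = 1025 + 24 = 1049 B
Ethernet frame = 1049 + 14 + 4 = 1067 B
Efficiency = app / frame = 993 / 1067 = 0.930647 = 93.0647% -> 93.06% (2 dp)

1067, 93.06


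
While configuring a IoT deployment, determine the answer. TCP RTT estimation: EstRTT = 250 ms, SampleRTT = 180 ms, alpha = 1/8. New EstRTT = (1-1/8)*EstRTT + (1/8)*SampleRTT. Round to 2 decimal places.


Given: EstRTT = 250 ms, SampleRTT = 180 ms, alpha = 1/8
New EstRTT = (1 - alpha) * EstRTT + alpha * SampleRTT
(7/8) * 250 = 218.75
(1/8) * 180 = 22.5
New EstRTT = 218.75 + 22.5 = 241.25 ms -> 241.25 ms (2 dp)

241.25


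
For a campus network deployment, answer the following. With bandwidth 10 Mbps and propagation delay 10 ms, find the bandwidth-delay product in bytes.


Given: bandwidth = 10 Mbps, delay = 10 ms
BDP in bits = 10 * 10^6 * 10 / 1000
BDP in bits = 100000
BDP in bytes = 100000 / 8 = 12500

12500


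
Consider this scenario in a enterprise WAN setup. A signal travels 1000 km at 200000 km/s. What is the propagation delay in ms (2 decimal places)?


Given: distance = 1000 km, speed = 200000 km/s
Delay = distance / speed = 1000 / 200000 seconds
Delay in ms = 1000 * 1000 / 200000
Delay = 5.0000 ms
Rounded to 2 dp = 5.00 ms

5.00


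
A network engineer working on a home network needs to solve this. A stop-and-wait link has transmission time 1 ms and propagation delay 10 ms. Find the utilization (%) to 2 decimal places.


Given: Ttrans = 1 ms, Tprop = 10 ms
RTT = 2 * Tprop = 2 * 10 = 20 ms
U = Ttrans / (Ttrans + RTT)
U = 1 / (1 + 20)
U = 1 / 21 = 0.047619
U% = 4.76%

4.76


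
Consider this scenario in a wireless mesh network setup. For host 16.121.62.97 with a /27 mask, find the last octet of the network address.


Given: IP = 16.121.62.97, prefix = /27
Subnet mask = 255.255.255.224
Last octet of IP: 97
Last octet of mask: 224
Network last octet = 97 AND 224 = 96

96


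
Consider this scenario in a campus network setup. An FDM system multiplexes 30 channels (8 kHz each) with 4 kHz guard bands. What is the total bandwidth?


Given: 30 channels, 8 kHz each, guard = 4 kHz
Channel bandwidth = 30 * 8 = 240 kHz
Guard bands = 29 gaps * 4 kHz = 116 kHz
Total = 240 + 116 = 356 kHz

356


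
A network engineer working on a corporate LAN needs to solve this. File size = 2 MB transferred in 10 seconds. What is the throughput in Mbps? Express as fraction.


Given: file = 2 MB, time = 10 s
File in Mb = 2 * 8 = 16 Mb
Throughput = 16 / 10 Mbps
Throughput = 8/5 Mbps

8/5


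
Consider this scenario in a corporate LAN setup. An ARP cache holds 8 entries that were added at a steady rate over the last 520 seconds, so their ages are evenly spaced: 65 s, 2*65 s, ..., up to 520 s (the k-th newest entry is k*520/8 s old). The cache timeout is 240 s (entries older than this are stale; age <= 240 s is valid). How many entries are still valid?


Ages are k * 520/8 s for k = 1..8 (spacing = 65.0000 s).
Entry k is valid iff k * 520/8 <= 240 iff k <= 8 * 240 / 520 = 3.6923
n_valid = floor(3.6923) = 3
(n_stale = 8 - 3 = 5)

3


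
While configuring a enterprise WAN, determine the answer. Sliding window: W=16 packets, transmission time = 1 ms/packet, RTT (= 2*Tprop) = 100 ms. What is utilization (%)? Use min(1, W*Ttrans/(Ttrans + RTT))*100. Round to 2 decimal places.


Given: W = 16, Ttrans = 1 ms, RTT = 100 ms (= 2 * Tprop, Tprop = 50 ms)
Cycle time = Ttrans + RTT = 1 + 100 = 101 ms (first packet sent until its ACK returns)
W * Ttrans = 16 * 1 = 16 ms of sending per cycle
W * Ttrans / (Ttrans + RTT) = 16 / 101 = 0.158416
U = min(1, 0.158416) = 0.158416
U% = 15.84%

15.84


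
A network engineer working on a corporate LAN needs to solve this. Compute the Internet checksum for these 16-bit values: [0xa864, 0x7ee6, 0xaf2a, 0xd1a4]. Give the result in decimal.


Given words: [0xa864, 0x7ee6, 0xaf2a, 0xd1a4]
Step 1: Sum all words
Raw sum = 43108 + 32486 + 44842 + 53668 = 174104
Step 2: Fold carry: (43032 + 2) = 43034
One's complement = ~43034 & 0xFFFF = 22501

22501


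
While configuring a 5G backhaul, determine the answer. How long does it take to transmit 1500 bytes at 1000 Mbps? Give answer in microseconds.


Given: packet = 1500 bytes, bandwidth = 1000 Mbps
Packet in bits = 1500 * 8 = 12000 bits
Bandwidth = 1000 * 10^6 = 1000000000 bps
Time = 12000 / 1000000000 seconds
Time in us = 12000 * 10^6 / 1000000000 = 12

12


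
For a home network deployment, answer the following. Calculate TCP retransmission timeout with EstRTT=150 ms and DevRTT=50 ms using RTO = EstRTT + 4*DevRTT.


Given: EstRTT = 150 ms, DevRTT = 50 ms
Timeout = EstRTT + 4 * DevRTT
4 * DevRTT = 4 * 50 = 200
Timeout = 150 + 200 = 350 ms

350


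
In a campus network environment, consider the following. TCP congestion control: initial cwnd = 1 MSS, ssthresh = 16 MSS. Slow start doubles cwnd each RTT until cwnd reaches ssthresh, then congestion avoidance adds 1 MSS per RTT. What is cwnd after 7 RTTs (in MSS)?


RTT 0: cwnd = 1 MSS (initial)
RTT 1: cwnd = 2 MSS (slow start, doubled)
RTT 2: cwnd = 4 MSS (slow start, doubled)
RTT 3: cwnd = 8 MSS (slow start, doubled)
RTT 4: cwnd = 16 MSS (slow start, doubled)
RTT 5: cwnd = 17 MSS (congestion avoidance, +1)
RTT 6: cwnd = 18 MSS (congestion avoidance, +1)
RTT 7: cwnd = 19 MSS (congestion avoidance, +1)

19


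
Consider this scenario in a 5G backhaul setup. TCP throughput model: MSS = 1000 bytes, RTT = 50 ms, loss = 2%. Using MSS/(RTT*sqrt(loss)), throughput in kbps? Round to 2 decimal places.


Given: MSS = 1000 bytes, RTT = 50 ms, loss = 2%
RTT in seconds = 50 / 1000 = 0.05
Loss rate = 2% = 0.02
sqrt(loss) = sqrt(0.02) = 0.141421356237
Throughput (bytes/s) = 1000 / (0.05 * 0.141421356237) = 141421.3562
Throughput (kbps) = 141421.3562 * 8 / 1000 = 1131.370850 -> 1131.37 kbps (2 dp)

1131.37


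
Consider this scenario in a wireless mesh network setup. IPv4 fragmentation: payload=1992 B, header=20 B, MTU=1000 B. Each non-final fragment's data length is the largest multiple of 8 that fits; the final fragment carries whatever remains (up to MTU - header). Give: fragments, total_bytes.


Max data per non-final fragment = floor((MTU - header)/8)*8 = floor((1000 - 20)/8)*8 = floor(980/8)*8 = 976 B
Final fragment needs no 8-byte alignment: it can carry up to MTU - header = 980 B
Non-final fragments needed = ceil((payload - 980) / 976) = ceil(1012/976) = ceil(1.0369) = 2
Number of fragments = 2 + 1 = 3
Fragment sizes (data): 2 * 976 B + 40 B (last, 40 <= 980 OK)
Total bytes sent = payload + n_frags * header = 1992 + 3*20 = 1992 + 60 = 2052 B

3, 2052


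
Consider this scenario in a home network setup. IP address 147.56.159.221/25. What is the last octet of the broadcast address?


Given: IP = 147.56.159.221, prefix = /25
Host bits = 32 - 25 = 7
Network last octet = 221 AND mask = 128
Host part size = 2^7 - 1 = 127
Broadcast last octet = 128 OR 127 = 255

255


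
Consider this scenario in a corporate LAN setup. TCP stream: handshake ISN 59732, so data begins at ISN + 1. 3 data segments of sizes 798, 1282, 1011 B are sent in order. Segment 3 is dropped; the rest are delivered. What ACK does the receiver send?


SYN uses sequence number 59732; first data byte = ISN + 1 = 59733.
Segment 1: SEQ = 59733, len = 798 B, covers [59733, 60530]
Segment 2: SEQ = 60531, len = 1282 B, covers [60531, 61812]
Segment 3: SEQ = 61813, len = 1011 B, covers [61813, 62823] [LOST]
In-order data received: bytes [59733, 61812] (segments 1..2).
Segment 3 missing -> gap begins at byte 61813.
Cumulative ACK = next expected in-order byte = 59733 + 798 + 1282 = 61813

61813


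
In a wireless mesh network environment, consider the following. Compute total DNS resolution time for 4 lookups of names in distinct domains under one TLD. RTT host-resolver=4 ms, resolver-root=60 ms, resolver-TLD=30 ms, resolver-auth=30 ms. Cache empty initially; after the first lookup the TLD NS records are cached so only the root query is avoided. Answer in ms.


Lookup 1 (cold cache): local + root + TLD + auth = 4 + 60 + 30 + 30 = 124 ms
Lookups 2..4 (TLD NS cached -> skip root; new domain -> still ask TLD and auth): local + TLD + auth = 4 + 30 + 30 = 64 ms each
Remaining 3 lookups: 3 * 64 = 192 ms
Total = 124 + 192 = 316 ms

316


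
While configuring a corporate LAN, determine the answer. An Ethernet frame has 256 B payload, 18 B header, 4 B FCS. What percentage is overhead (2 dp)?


Given: payload = 256 B, header = 18 B, trailer = 4 B
Overhead bytes = header + trailer = 18 + 4 = 22
Total frame = payload + overhead = 256 + 22 = 278
Overhead % = 22 / 278 * 100 = 7.9137% -> 7.91% (2 dp)

7.91


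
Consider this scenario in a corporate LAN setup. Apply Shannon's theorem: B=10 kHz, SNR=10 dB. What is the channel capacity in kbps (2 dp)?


Given: B = 10 kHz, SNR = 10 dB
SNR linear = 10^(10/10) = 10
1 + SNR = 11
log2(11) = 3.4594316186
C = 10 * 1000 * 3.4594316186 = 34594.3162 bps
C = 34.594316 kbps -> 34.59 kbps (2 dp)

34.59


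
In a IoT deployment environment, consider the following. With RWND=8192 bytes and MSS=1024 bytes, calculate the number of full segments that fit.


Given: RWND = 8192 bytes, MSS = 1024 bytes
Full segments = floor(RWND / MSS)
Full segments = floor(8192 / 1024)
Full segments = floor(8.0) = 8

8


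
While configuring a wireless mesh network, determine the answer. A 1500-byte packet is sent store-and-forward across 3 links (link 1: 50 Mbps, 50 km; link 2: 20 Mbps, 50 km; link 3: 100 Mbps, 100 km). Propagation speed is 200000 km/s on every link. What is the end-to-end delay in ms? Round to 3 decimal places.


Packet = 1500 bytes = 12000 bits. Store-and-forward: sum (t_trans + t_prop) per link.
Link 1: t_trans = 12000/(50*10^6) s = 0.2400 ms; t_prop = 50/200000 s = 0.2500 ms; subtotal = 0.4900 ms
Link 2: t_trans = 12000/(20*10^6) s = 0.6000 ms; t_prop = 50/200000 s = 0.2500 ms; subtotal = 0.8500 ms
Link 3: t_trans = 12000/(100*10^6) s = 0.1200 ms; t_prop = 100/200000 s = 0.5000 ms; subtotal = 0.6200 ms
End-to-end = 0.4900 + 0.8500 + 0.6200 = 1.9600 ms -> 1.960 ms (3 dp)

1.960


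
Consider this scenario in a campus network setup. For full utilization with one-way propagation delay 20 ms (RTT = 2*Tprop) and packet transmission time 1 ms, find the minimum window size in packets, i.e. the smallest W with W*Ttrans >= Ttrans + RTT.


Given: Ttrans = 1 ms, RTT = 40 ms (= 2 * Tprop, Tprop = 20 ms)
Time until first ACK returns = Ttrans + RTT = 1 + 40 = 41 ms
Need W * Ttrans >= Ttrans + RTT  ->  W >= (Ttrans + RTT) / Ttrans
(Ttrans + RTT) / Ttrans = 41 / 1 = 41
W_min = ceil(41) = 41

41


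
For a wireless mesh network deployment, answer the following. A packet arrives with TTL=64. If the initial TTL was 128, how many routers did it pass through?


Given: initial TTL = 128, received TTL = 64
Hops = initial TTL - received TTL
Hops = 128 - 64 = 64

64


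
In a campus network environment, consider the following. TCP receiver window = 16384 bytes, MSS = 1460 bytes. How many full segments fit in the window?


Given: RWND = 16384 bytes, MSS = 1460 bytes
Full segments = floor(RWND / MSS)
Full segments = floor(16384 / 1460)
Full segments = floor(11.2219) = 11

11


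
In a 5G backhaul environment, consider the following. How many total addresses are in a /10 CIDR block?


Given: CIDR prefix /10
Host bits = 32 - 10 = 22
Total addresses = 2^22 = 4194304

4194304


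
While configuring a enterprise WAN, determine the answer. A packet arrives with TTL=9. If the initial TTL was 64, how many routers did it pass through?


Given: initial TTL = 64, received TTL = 9
Hops = initial TTL - received TTL
Hops = 64 - 9 = 55

55


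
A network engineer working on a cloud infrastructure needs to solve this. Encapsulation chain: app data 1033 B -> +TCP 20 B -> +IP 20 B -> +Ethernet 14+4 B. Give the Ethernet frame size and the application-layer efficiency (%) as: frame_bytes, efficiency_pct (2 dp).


TCP segment = 1033 + 20 = 1053 B
IP packet = 1053 + 20 = 1073 B
Ethernet frame = 1073 + 14 + 4 = 1091 B
Efficiency = app / frame = 1033 / 1091 = 0.946838 = 94.6838% -> 94.68% (2 dp)

1091, 94.68


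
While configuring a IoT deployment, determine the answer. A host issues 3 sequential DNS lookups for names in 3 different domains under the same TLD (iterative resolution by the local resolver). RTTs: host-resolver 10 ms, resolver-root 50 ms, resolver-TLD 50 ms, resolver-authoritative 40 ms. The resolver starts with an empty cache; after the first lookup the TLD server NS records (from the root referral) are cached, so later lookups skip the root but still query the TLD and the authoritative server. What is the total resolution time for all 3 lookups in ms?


Lookup 1 (cold cache): local + root + TLD + auth = 10 + 50 + 50 + 40 = 150 ms
Lookups 2..3 (TLD NS cached -> skip root; new domain -> still ask TLD and auth): local + TLD + auth = 10 + 50 + 40 = 100 ms each
Remaining 2 lookups: 2 * 100 = 200 ms
Total = 150 + 200 = 350 ms

350


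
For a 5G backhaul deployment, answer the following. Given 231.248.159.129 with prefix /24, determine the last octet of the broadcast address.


Given: IP = 231.248.159.129, prefix = /24
Host bits = 32 - 24 = 8
Network last octet = 129 AND mask = 0
Host part size = 2^8 - 1 = 255
Broadcast last octet = 0 OR 255 = 255

255


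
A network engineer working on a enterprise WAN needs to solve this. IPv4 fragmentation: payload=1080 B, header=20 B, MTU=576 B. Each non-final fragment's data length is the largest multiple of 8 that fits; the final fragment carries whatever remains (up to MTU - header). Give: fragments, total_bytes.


Max data per non-final fragment = floor((MTU - header)/8)*8 = floor((576 - 20)/8)*8 = floor(556/8)*8 = 552 B
Final fragment needs no 8-byte alignment: it can carry up to MTU - header = 556 B
Non-final fragments needed = ceil((payload - 556) / 552) = ceil(524/552) = ceil(0.9493) = 1
Number of fragments = 1 + 1 = 2
Fragment sizes (data): 1 * 552 B + 528 B (last, 528 <= 556 OK)
Total bytes sent = payload + n_frags * header = 1080 + 2*20 = 1080 + 40 = 1120 B

2, 1120


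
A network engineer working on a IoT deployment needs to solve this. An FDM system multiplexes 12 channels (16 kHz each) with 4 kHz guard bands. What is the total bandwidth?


Given: 12 channels, 16 kHz each, guard = 4 kHz
Channel bandwidth = 12 * 16 = 192 kHz
Guard bands = 11 gaps * 4 kHz = 44 kHz
Total = 192 + 44 = 236 kHz

236


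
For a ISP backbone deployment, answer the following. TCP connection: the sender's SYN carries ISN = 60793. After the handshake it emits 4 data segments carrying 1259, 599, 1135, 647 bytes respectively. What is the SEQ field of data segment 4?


The SYN occupies sequence number ISN = 60793, so the first data byte is ISN + 1 = 60794.
SEQ of data segment i = (ISN + 1) + sum of payload sizes of segments 1..i-1.
Segment 1: SEQ = 60794, payload = 1259 bytes
Segment 2: SEQ = 62053, payload = 599 bytes
Segment 3: SEQ = 62652, payload = 1135 bytes
Segment 4: SEQ = 63787, payload = 647 bytes
SEQ of segment 4 = 60794 + 1259 + 599 + 1135 = 63787

63787


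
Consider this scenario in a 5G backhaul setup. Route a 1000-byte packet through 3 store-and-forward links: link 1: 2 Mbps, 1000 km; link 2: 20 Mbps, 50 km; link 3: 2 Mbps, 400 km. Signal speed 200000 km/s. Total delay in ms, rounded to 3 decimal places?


Packet = 1000 bytes = 8000 bits. Store-and-forward: sum (t_trans + t_prop) per link.
Link 1: t_trans = 8000/(2*10^6) s = 4.0000 ms; t_prop = 1000/200000 s = 5.0000 ms; subtotal = 9.0000 ms
Link 2: t_trans = 8000/(20*10^6) s = 0.4000 ms; t_prop = 50/200000 s = 0.2500 ms; subtotal = 0.6500 ms
Link 3: t_trans = 8000/(2*10^6) s = 4.0000 ms; t_prop = 400/200000 s = 2.0000 ms; subtotal = 6.0000 ms
End-to-end = 9.0000 + 0.6500 + 6.0000 = 15.6500 ms -> 15.650 ms (3 dp)

15.650


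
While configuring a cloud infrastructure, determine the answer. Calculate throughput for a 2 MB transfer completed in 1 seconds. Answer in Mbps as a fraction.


Given: file = 2 MB, time = 1 s
File in Mb = 2 * 8 = 16 Mb
Throughput = 16 / 1 Mbps
Throughput = 16 Mbps

16


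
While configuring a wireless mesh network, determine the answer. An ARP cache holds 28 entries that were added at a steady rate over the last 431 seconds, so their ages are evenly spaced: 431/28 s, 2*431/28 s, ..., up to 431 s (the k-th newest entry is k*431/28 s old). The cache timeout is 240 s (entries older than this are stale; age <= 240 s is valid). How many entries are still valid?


Ages are k * 431/28 s for k = 1..28 (spacing = 15.3929 s).
Entry k is valid iff k * 431/28 <= 240 iff k <= 28 * 240 / 431 = 15.5916
n_valid = floor(15.5916) = 15
(n_stale = 28 - 15 = 13)

15


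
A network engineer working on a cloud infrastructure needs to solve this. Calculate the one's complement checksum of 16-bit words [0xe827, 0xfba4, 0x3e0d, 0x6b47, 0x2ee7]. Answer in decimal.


Given words: [0xe827, 0xfba4, 0x3e0d, 0x6b47, 0x2ee7]
Step 1: Sum all words
Raw sum = 59431 + 64420 + 15885 + 27463 + 12007 = 179206
Step 2: Fold carry: (48134 + 2) = 48136
One's complement = ~48136 & 0xFFFF = 17399

17399


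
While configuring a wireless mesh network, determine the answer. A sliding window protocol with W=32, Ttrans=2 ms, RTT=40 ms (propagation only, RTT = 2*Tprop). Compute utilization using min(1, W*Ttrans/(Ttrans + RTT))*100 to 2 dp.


Given: W = 32, Ttrans = 2 ms, RTT = 40 ms (= 2 * Tprop, Tprop = 20 ms)
Cycle time = Ttrans + RTT = 2 + 40 = 42 ms (first packet sent until its ACK returns)
W * Ttrans = 32 * 2 = 64 ms of sending per cycle
W * Ttrans / (Ttrans + RTT) = 64 / 42 = 1.523810
U = min(1, 1.523810) = 1.000000
U% = 100.00%

100.00


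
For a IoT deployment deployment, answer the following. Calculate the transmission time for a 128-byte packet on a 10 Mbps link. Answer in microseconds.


Given: packet = 128 bytes, bandwidth = 10 Mbps
Packet in bits = 128 * 8 = 1024 bits
Bandwidth = 10 * 10^6 = 10000000 bps
Time = 1024 / 10000000 seconds
Time in us = 1024 * 10^6 / 10000000 = 102.4

102.4


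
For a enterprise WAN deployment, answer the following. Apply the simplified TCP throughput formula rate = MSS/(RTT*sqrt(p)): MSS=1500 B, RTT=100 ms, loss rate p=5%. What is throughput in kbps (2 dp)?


Given: MSS = 1500 bytes, RTT = 100 ms, loss = 5%
RTT in seconds = 100 / 1000 = 0.1
Loss rate = 5% = 0.05
sqrt(loss) = sqrt(0.05) = 0.223606797750
Throughput (bytes/s) = 1500 / (0.1 * 0.223606797750) = 67082.0393
Throughput (kbps) = 67082.0393 * 8 / 1000 = 536.656315 -> 536.66 kbps (2 dp)

536.66


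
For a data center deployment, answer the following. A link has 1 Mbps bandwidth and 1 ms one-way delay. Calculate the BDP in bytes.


Given: bandwidth = 1 Mbps, delay = 1 ms
BDP in bits = 1 * 10^6 * 1 / 1000
BDP in bits = 1000
BDP in bytes = 1000 / 8 = 125

125


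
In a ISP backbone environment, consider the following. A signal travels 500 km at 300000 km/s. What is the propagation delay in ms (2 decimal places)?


Given: distance = 500 km, speed = 300000 km/s
Delay = distance / speed = 500 / 300000 seconds
Delay in ms = 500 * 1000 / 300000
Delay = 1.6667 ms
Rounded to 2 dp = 1.67 ms

1.67


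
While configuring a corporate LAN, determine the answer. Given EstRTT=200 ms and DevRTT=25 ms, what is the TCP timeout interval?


Given: EstRTT = 200 ms, DevRTT = 25 ms
Timeout = EstRTT + 4 * DevRTT
4 * DevRTT = 4 * 25 = 100
Timeout = 200 + 100 = 300 ms

300


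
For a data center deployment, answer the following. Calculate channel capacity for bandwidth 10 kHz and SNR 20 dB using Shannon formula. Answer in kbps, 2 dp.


Given: B = 10 kHz, SNR = 20 dB
SNR linear = 10^(20/10) = 100
1 + SNR = 101
log2(101) = 6.6582114828
C = 10 * 1000 * 6.6582114828 = 66582.1148 bps
C = 66.582115 kbps -> 66.58 kbps (2 dp)

66.58


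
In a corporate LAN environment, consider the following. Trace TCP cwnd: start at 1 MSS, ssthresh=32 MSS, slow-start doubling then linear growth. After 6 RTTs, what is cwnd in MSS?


RTT 0: cwnd = 1 MSS (initial)
RTT 1: cwnd = 2 MSS (slow start, doubled)
RTT 2: cwnd = 4 MSS (slow start, doubled)
RTT 3: cwnd = 8 MSS (slow start, doubled)
RTT 4: cwnd = 16 MSS (slow start, doubled)
RTT 5: cwnd = 32 MSS (slow start, doubled)
RTT 6: cwnd = 33 MSS (congestion avoidance, +1)

33


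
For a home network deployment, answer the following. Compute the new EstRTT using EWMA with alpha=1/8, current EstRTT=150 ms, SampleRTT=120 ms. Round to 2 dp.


Given: EstRTT = 150 ms, SampleRTT = 120 ms, alpha = 1/8
New EstRTT = (1 - alpha) * EstRTT + alpha * SampleRTT
(7/8) * 150 = 131.25
(1/8) * 120 = 15
New EstRTT = 131.25 + 15 = 146.25 ms -> 146.25 ms (2 dp)

146.25


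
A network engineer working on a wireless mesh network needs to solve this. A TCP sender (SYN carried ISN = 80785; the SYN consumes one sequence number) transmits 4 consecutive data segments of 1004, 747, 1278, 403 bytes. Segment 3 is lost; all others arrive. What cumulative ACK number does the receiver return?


SYN uses sequence number 80785; first data byte = ISN + 1 = 80786.
Segment 1: SEQ = 80786, len = 1004 B, covers [80786, 81789]
Segment 2: SEQ = 81790, len = 747 B, covers [81790, 82536]
Segment 3: SEQ = 82537, len = 1278 B, covers [82537, 83814] [LOST]
Segment 4: SEQ = 83815, len = 403 B, covers [83815, 84217]
In-order data received: bytes [80786, 82536] (segments 1..2).
Segment 3 missing -> gap begins at byte 82537; later segments buffered out of order.
Cumulative ACK = next expected in-order byte = 80786 + 1004 + 747 = 82537

82537


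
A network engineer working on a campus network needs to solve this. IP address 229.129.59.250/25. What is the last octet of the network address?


Given: IP = 229.129.59.250, prefix = /25
Subnet mask = 255.255.255.128
Last octet of IP: 250
Last octet of mask: 128
Network last octet = 250 AND 128 = 128

128


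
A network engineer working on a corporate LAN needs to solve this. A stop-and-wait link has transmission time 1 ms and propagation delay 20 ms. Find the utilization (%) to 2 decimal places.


Given: Ttrans = 1 ms, Tprop = 20 ms
RTT = 2 * Tprop = 2 * 20 = 40 ms
U = Ttrans / (Ttrans + RTT)
U = 1 / (1 + 40)
U = 1 / 41 = 0.02439
U% = 2.44%

2.44


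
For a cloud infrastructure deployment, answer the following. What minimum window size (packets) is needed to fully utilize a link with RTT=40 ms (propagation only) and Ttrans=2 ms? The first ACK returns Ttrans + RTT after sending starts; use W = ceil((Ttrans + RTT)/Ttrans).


Given: Ttrans = 2 ms, RTT = 40 ms (= 2 * Tprop, Tprop = 20 ms)
Time until first ACK returns = Ttrans + RTT = 2 + 40 = 42 ms
Need W * Ttrans >= Ttrans + RTT  ->  W >= (Ttrans + RTT) / Ttrans
(Ttrans + RTT) / Ttrans = 42 / 2 = 21
W_min = ceil(21) = 21

21


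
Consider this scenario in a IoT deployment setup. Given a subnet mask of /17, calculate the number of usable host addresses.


Given: subnet mask /17
Host bits = 32 - 17 = 15
Total addresses = 2^15 = 32768
Usable hosts = 32768 - 2 (network + broadcast) = 32766

32766


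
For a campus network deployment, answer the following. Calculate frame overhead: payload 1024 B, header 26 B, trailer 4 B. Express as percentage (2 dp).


Given: payload = 1024 B, header = 26 B, trailer = 4 B
Overhead bytes = header + trailer = 26 + 4 = 30
Total frame = payload + overhead = 1024 + 30 = 1054
Overhead % = 30 / 1054 * 100 = 2.8463% -> 2.85% (2 dp)

2.85


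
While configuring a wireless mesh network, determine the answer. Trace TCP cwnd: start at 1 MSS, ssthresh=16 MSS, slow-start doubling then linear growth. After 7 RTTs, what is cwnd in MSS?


RTT 0: cwnd = 1 MSS (initial)
RTT 1: cwnd = 2 MSS (slow start, doubled)
RTT 2: cwnd = 4 MSS (slow start, doubled)
RTT 3: cwnd = 8 MSS (slow start, doubled)
RTT 4: cwnd = 16 MSS (slow start, doubled)
RTT 5: cwnd = 17 MSS (congestion avoidance, +1)
RTT 6: cwnd = 18 MSS (congestion avoidance, +1)
RTT 7: cwnd = 19 MSS (congestion avoidance, +1)

19


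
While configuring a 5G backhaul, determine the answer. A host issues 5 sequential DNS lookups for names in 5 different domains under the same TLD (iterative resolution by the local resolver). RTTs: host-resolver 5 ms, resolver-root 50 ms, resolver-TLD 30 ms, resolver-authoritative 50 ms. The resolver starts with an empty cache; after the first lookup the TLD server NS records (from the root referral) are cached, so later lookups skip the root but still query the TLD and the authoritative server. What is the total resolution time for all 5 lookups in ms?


Lookup 1 (cold cache): local + root + TLD + auth = 5 + 50 + 30 + 50 = 135 ms
Lookups 2..5 (TLD NS cached -> skip root; new domain -> still ask TLD and auth): local + TLD + auth = 5 + 30 + 50 = 85 ms each
Remaining 4 lookups: 4 * 85 = 340 ms
Total = 135 + 340 = 475 ms

475


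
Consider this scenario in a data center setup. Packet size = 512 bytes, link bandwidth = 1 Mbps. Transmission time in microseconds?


Given: packet = 512 bytes, bandwidth = 1 Mbps
Packet in bits = 512 * 8 = 4096 bits
Bandwidth = 1 * 10^6 = 1000000 bps
Time = 4096 / 1000000 seconds
Time in us = 4096 * 10^6 / 1000000 = 4096

4096


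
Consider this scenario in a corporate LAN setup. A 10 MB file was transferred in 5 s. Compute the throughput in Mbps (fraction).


Given: file = 10 MB, time = 5 s
File in Mb = 10 * 8 = 80 Mb
Throughput = 80 / 5 Mbps
Throughput = 16 Mbps

16


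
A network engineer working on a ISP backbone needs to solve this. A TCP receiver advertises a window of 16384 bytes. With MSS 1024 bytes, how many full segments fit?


Given: RWND = 16384 bytes, MSS = 1024 bytes
Full segments = floor(RWND / MSS)
Full segments = floor(16384 / 1024)
Full segments = floor(16.0) = 16

16


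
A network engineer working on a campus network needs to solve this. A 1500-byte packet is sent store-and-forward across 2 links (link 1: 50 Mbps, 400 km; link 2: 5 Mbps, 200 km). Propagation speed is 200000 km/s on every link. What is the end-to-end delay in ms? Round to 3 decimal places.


Packet = 1500 bytes = 12000 bits. Store-and-forward: sum (t_trans + t_prop) per link.
Link 1: t_trans = 12000/(50*10^6) s = 0.2400 ms; t_prop = 400/200000 s = 2.0000 ms; subtotal = 2.2400 ms
Link 2: t_trans = 12000/(5*10^6) s = 2.4000 ms; t_prop = 200/200000 s = 1.0000 ms; subtotal = 3.4000 ms
End-to-end = 2.2400 + 3.4000 = 5.6400 ms -> 5.640 ms (3 dp)

5.640


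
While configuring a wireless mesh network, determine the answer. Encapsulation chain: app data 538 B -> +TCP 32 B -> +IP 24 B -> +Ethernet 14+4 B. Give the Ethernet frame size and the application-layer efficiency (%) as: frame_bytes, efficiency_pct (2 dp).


TCP segment = 538 + 32 = 570 B
IP packet = 570 + 24 = 594 B
Ethernet frame = 594 + 14 + 4 = 612 B
Efficiency = app / frame = 538 / 612 = 0.879085 = 87.9085% -> 87.91% (2 dp)

612, 87.91


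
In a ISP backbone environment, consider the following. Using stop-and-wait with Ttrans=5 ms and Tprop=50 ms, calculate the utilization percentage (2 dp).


Given: Ttrans = 5 ms, Tprop = 50 ms
RTT = 2 * Tprop = 2 * 50 = 100 ms
U = Ttrans / (Ttrans + RTT)
U = 5 / (5 + 100)
U = 5 / 105 = 0.047619
U% = 4.76%

4.76


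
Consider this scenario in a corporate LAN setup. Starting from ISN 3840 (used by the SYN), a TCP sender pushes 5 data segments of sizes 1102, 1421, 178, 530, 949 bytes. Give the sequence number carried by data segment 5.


The SYN occupies sequence number ISN = 3840, so the first data byte is ISN + 1 = 3841.
SEQ of data segment i = (ISN + 1) + sum of payload sizes of segments 1..i-1.
Segment 1: SEQ = 3841, payload = 1102 bytes
Segment 2: SEQ = 4943, payload = 1421 bytes
Segment 3: SEQ = 6364, payload = 178 bytes
Segment 4: SEQ = 6542, payload = 530 bytes
Segment 5: SEQ = 7072, payload = 949 bytes
SEQ of segment 5 = 3841 + 1102 + 1421 + 178 + 530 = 7072

7072


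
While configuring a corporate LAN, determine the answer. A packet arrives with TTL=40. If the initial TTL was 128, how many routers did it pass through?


Given: initial TTL = 128, received TTL = 40
Hops = initial TTL - received TTL
Hops = 128 - 40 = 88

88


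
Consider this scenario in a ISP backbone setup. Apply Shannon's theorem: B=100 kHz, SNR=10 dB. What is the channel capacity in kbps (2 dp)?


Given: B = 100 kHz, SNR = 10 dB
SNR linear = 10^(10/10) = 10
1 + SNR = 11
log2(11) = 3.4594316186
C = 100 * 1000 * 3.4594316186 = 345943.1619 bps
C = 345.943162 kbps -> 345.94 kbps (2 dp)

345.94


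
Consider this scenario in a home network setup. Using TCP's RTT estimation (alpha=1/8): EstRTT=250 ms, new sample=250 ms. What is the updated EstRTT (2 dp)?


Given: EstRTT = 250 ms, SampleRTT = 250 ms, alpha = 1/8
New EstRTT = (1 - alpha) * EstRTT + alpha * SampleRTT
(7/8) * 250 = 218.75
(1/8) * 250 = 31.25
New EstRTT = 218.75 + 31.25 = 250 ms -> 250.00 ms (2 dp)

250.00


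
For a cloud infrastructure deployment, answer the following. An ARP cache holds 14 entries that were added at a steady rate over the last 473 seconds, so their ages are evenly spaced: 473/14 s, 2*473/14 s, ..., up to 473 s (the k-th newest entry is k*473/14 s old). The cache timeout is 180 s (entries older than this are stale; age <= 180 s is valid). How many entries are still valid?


Ages are k * 473/14 s for k = 1..14 (spacing = 33.7857 s).
Entry k is valid iff k * 473/14 <= 180 iff k <= 14 * 180 / 473 = 5.3277
n_valid = floor(5.3277) = 5
(n_stale = 14 - 5 = 9)

5


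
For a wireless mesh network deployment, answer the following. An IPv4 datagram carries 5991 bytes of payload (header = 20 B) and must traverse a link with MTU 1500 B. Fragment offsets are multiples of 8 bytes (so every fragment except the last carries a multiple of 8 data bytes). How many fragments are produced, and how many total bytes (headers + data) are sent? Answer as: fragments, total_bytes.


Max data per non-final fragment = floor((MTU - header)/8)*8 = floor((1500 - 20)/8)*8 = floor(1480/8)*8 = 1480 B
Final fragment needs no 8-byte alignment: it can carry up to MTU - header = 1480 B
Non-final fragments needed = ceil((payload - 1480) / 1480) = ceil(4511/1480) = ceil(3.0480) = 4
Number of fragments = 4 + 1 = 5
Fragment sizes (data): 4 * 1480 B + 71 B (last, 71 <= 1480 OK)
Total bytes sent = payload + n_frags * header = 5991 + 5*20 = 5991 + 100 = 6091 B

5, 6091


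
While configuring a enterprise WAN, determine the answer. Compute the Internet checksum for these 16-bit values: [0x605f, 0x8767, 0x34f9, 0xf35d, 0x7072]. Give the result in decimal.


Given words: [0x605f, 0x8767, 0x34f9, 0xf35d, 0x7072]
Step 1: Sum all words
Raw sum = 24671 + 34663 + 13561 + 62301 + 28786 = 163982
Step 2: Fold carry: (32910 + 2) = 32912
One's complement = ~32912 & 0xFFFF = 32623

32623


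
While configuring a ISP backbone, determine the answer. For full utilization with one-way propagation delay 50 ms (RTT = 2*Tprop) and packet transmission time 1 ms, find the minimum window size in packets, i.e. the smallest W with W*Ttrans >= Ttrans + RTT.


Given: Ttrans = 1 ms, RTT = 100 ms (= 2 * Tprop, Tprop = 50 ms)
Time until first ACK returns = Ttrans + RTT = 1 + 100 = 101 ms
Need W * Ttrans >= Ttrans + RTT  ->  W >= (Ttrans + RTT) / Ttrans
(Ttrans + RTT) / Ttrans = 101 / 1 = 101
W_min = ceil(101) = 101

101


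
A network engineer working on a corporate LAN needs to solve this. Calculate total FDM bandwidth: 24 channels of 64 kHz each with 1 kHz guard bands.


Given: 24 channels, 64 kHz each, guard = 1 kHz
Channel bandwidth = 24 * 64 = 1536 kHz
Guard bands = 23 gaps * 1 kHz = 23 kHz
Total = 1536 + 23 = 1559 kHz

1559


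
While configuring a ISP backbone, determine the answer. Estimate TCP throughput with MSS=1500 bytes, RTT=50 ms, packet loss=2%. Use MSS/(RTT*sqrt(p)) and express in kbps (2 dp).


Given: MSS = 1500 bytes, RTT = 50 ms, loss = 2%
RTT in seconds = 50 / 1000 = 0.05
Loss rate = 2% = 0.02
sqrt(loss) = sqrt(0.02) = 0.141421356237
Throughput (bytes/s) = 1500 / (0.05 * 0.141421356237) = 212132.0344
Throughput (kbps) = 212132.0344 * 8 / 1000 = 1697.056275 -> 1697.06 kbps (2 dp)

1697.06


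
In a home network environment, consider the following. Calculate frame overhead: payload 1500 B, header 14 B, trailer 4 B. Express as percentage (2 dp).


Given: payload = 1500 B, header = 14 B, trailer = 4 B
Overhead bytes = header + trailer = 14 + 4 = 18
Total frame = payload + overhead = 1500 + 18 = 1518
Overhead % = 18 / 1518 * 100 = 1.1858% -> 1.19% (2 dp)

1.19


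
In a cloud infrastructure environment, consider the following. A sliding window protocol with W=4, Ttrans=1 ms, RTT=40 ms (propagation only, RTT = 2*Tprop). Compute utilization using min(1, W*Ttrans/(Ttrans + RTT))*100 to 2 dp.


Given: W = 4, Ttrans = 1 ms, RTT = 40 ms (= 2 * Tprop, Tprop = 20 ms)
Cycle time = Ttrans + RTT = 1 + 40 = 41 ms (first packet sent until its ACK returns)
W * Ttrans = 4 * 1 = 4 ms of sending per cycle
W * Ttrans / (Ttrans + RTT) = 4 / 41 = 0.097561
U = min(1, 0.097561) = 0.097561
U% = 9.76%

9.76


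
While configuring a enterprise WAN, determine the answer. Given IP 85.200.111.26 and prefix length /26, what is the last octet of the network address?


Given: IP = 85.200.111.26, prefix = /26
Subnet mask = 255.255.255.192
Last octet of IP: 26
Last octet of mask: 192
Network last octet = 26 AND 192 = 0

0


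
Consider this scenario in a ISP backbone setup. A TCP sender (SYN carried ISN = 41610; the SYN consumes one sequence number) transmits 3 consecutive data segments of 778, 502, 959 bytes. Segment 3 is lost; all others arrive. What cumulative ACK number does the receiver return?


SYN uses sequence number 41610; first data byte = ISN + 1 = 41611.
Segment 1: SEQ = 41611, len = 778 B, covers [41611, 42388]
Segment 2: SEQ = 42389, len = 502 B, covers [42389, 42890]
Segment 3: SEQ = 42891, len = 959 B, covers [42891, 43849] [LOST]
In-order data received: bytes [41611, 42890] (segments 1..2).
Segment 3 missing -> gap begins at byte 42891.
Cumulative ACK = next expected in-order byte = 41611 + 778 + 502 = 42891

42891
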